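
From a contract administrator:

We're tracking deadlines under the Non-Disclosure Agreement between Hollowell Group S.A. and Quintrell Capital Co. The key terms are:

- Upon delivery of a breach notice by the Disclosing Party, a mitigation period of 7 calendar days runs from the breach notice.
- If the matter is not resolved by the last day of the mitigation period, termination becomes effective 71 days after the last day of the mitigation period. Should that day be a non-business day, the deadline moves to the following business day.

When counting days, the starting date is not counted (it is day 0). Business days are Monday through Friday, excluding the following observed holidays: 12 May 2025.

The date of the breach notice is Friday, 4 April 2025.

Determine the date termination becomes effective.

The last day of the mitigation period: 4 April 2025 + 7 days = 11 April 2025.
Adding 71 calendar days to 11 April 2025 gives 21 June 2025, which is the date termination becomes effective. That falls on a Saturday, so it rolls to the next business day, Monday, 23 June 2025.

23 June 2025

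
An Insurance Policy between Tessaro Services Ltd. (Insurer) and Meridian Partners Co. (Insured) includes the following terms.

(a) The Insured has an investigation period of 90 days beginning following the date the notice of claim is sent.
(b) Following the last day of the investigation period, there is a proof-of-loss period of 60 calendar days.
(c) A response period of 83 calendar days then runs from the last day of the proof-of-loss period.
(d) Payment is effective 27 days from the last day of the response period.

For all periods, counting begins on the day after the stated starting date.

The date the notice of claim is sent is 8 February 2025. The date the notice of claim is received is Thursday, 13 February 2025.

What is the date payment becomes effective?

26 October 2025

The last day of the investigation period: 8 February 2025 + 90 days = 9 May 2025.
The last day of the proof-of-loss period: 60 calendar days after 9 May 2025 is 8 July 2025.
The last day of the response period: 8 July 2025 + 83 days = 29 September 2025.
The date payment becomes effective: 27 calendar days after 29 September 2025 is 26 October 2025.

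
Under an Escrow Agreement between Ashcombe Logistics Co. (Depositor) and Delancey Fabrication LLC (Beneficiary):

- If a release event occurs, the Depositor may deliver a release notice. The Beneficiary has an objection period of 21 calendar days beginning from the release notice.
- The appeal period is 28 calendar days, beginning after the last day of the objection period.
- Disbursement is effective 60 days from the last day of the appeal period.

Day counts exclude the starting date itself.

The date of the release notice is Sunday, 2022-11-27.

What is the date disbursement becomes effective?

The last day of the objection period: 2022-11-27 + 21 days = 2022-12-18.
Adding 28 calendar days to 2022-12-18 gives 2023-01-15, which is the last day of the appeal period.
The date disbursement becomes effective: 60 calendar days after 2023-01-15 is 2023-03-16.

2023-03-16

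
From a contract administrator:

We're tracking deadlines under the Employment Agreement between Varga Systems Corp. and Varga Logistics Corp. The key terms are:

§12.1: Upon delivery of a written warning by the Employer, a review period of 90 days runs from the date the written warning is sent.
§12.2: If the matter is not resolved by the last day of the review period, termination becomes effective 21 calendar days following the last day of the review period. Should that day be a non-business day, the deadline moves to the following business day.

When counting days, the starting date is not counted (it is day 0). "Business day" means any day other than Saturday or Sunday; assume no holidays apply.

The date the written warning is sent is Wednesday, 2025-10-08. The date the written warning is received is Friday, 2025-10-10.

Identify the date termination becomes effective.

The last day of the review period: 90 calendar days after 2025-10-08 is 2026-01-06.
The date termination becomes effective: 21 calendar days after 2026-01-06 is 2026-01-27. 2026-01-27 is a Tuesday, so no roll-forward applies.

2026-01-27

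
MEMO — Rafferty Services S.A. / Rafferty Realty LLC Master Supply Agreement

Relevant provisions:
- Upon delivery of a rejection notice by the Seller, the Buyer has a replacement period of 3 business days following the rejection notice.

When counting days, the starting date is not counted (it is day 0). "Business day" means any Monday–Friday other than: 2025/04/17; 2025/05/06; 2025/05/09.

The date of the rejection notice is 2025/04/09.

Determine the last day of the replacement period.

The last day of the replacement period: 3 business days after Wednesday, 2025/04/09, skipping weekends — Apr 10, Apr 11, Apr 14 — lands on Monday, 2025/04/14.

2025/04/14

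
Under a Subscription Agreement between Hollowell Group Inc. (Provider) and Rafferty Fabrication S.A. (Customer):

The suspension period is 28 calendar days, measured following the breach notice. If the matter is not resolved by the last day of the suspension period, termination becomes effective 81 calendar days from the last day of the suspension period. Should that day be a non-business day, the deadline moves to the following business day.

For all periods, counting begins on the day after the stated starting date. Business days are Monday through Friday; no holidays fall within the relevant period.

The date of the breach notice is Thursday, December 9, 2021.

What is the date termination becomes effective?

The last day of the suspension period: December 9, 2021 + 28 days = January 6, 2022.
The date termination becomes effective: January 6, 2022 + 81 days = March 28, 2022. March 28, 2022 is a Monday, so no roll-forward applies.

March 28, 2022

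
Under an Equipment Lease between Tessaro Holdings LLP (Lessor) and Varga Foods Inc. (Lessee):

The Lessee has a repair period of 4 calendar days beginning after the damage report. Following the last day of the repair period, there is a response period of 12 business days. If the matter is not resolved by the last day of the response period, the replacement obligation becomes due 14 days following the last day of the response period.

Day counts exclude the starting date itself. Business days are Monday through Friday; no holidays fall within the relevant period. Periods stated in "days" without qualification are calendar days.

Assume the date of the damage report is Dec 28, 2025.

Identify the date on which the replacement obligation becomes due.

Feb 2, 2026

Adding 4 calendar days to Dec 28, 2025 gives Jan 1, 2026, which is the last day of the repair period.
The last day of the response period: counting 12 business days from Thursday, Jan 1, 2026 (Jan 2, Jan 5, Jan 6, Jan 7, …, Jan 15, Jan 16, Jan 19, skipping weekends) reaches Monday, Jan 19, 2026.
The date on which the replacement obligation becomes due: Jan 19, 2026 + 14 days = Feb 2, 2026.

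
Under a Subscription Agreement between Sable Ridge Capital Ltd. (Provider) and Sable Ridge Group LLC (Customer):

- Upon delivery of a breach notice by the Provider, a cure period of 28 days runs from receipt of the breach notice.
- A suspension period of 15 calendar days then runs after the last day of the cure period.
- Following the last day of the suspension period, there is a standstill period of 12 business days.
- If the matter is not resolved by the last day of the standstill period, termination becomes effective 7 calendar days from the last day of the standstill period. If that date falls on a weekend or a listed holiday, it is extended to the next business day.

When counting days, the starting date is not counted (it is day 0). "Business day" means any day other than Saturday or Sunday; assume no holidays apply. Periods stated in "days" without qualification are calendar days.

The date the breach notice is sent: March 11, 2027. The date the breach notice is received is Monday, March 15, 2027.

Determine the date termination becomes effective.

Adding 28 calendar days to March 15, 2027 gives April 12, 2027, which is the last day of the cure period.
The last day of the suspension period: 15 calendar days after April 12, 2027 is April 27, 2027.
The last day of the standstill period: 12 business days after Tuesday, April 27, 2027, skipping weekends — Apr 28, Apr 29, Apr 30, May 3, …, May 11, May 12, May 13 — lands on Thursday, May 13, 2027.
The date termination becomes effective: 7 calendar days after May 13, 2027 is May 20, 2027. May 20, 2027 is a Thursday, so no roll-forward applies.

May 20, 2027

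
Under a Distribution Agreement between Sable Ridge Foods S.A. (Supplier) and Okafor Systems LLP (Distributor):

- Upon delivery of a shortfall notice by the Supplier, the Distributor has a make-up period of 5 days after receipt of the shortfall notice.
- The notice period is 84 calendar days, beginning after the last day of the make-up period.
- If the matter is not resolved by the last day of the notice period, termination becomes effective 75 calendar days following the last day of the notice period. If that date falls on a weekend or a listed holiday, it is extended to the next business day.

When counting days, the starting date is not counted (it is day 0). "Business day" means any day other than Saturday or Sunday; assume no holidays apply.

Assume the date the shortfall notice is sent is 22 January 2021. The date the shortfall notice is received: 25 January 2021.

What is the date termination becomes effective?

The last day of the make-up period: 25 January 2021 + 5 days = 30 January 2021.
Adding 84 calendar days to 30 January 2021 gives 24 April 2021, which is the last day of the notice period.
The date termination becomes effective: 75 calendar days after 24 April 2021 is 8 July 2021. 8 July 2021 is a Thursday, so no roll-forward applies.

8 July 2021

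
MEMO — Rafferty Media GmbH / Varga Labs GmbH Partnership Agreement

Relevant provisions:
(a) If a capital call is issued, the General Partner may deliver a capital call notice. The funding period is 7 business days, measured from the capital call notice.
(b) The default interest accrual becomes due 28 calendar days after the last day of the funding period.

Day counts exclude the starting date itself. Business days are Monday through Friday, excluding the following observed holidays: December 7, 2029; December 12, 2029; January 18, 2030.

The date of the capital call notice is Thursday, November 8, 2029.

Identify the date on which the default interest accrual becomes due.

December 17, 2029

The last day of the funding period: counting 7 business days from Thursday, November 8, 2029 (Nov 9, Nov 12, Nov 13, Nov 14, Nov 15, Nov 16, Nov 19, skipping weekends) reaches Monday, November 19, 2029.
The date on which the default interest accrual becomes due: 28 calendar days after November 19, 2029 is December 17, 2029.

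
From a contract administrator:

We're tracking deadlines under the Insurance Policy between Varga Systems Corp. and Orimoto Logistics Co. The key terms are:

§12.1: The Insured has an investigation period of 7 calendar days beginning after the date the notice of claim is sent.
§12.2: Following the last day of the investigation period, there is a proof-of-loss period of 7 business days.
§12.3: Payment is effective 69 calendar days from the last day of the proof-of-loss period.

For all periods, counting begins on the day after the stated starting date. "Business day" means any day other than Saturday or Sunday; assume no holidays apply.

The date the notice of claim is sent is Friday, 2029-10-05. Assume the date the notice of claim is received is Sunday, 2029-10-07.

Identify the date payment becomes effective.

2029-12-31

The last day of the investigation period: 7 calendar days after 2029-10-05 is 2029-10-12.
From Friday, 2029-10-12, 7 business days (Oct 15, Oct 16, Oct 17, Oct 18, Oct 19, Oct 22, Oct 23, skipping weekends) brings us to Tuesday, 2029-10-23, which is the last day of the proof-of-loss period.
The date payment becomes effective: 69 calendar days after 2029-10-23 is 2029-12-31.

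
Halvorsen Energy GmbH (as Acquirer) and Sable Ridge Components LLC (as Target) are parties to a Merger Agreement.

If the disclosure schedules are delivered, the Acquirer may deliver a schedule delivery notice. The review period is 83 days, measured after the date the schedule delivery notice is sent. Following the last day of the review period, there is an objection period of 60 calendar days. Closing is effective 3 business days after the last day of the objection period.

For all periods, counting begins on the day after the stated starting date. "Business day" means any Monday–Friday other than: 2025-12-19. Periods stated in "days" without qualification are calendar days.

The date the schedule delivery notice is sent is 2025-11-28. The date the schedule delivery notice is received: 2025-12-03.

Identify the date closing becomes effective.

Adding 83 calendar days to 2025-11-28 gives 2026-02-19, which is the last day of the review period.
The last day of the objection period: 60 calendar days after 2026-02-19 is 2026-04-20.
The date closing becomes effective: 3 business days after Monday, 2026-04-20, skipping weekends — Apr 21, Apr 22, Apr 23 — lands on Thursday, 2026-04-23.

2026-04-23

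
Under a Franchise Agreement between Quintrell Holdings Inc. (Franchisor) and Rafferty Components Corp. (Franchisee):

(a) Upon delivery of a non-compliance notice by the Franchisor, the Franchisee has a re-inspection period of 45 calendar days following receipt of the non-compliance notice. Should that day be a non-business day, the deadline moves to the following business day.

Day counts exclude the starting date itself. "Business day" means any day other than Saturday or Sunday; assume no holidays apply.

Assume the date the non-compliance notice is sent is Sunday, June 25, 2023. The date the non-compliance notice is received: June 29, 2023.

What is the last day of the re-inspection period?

August 14, 2023

The last day of the re-inspection period: 45 calendar days after June 29, 2023 is August 13, 2023. That falls on a Sunday, so it rolls to the next business day, Monday, August 14, 2023.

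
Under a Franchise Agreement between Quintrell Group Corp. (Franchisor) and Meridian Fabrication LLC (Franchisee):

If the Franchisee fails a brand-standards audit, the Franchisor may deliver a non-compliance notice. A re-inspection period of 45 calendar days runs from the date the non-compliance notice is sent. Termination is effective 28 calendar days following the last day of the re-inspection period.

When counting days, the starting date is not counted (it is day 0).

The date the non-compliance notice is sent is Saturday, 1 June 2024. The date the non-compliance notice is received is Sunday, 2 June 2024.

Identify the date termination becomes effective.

The last day of the re-inspection period: 45 calendar days after 1 June 2024 is 16 July 2024.
Adding 28 calendar days to 16 July 2024 gives 13 August 2024, which is the date termination becomes effective.

13 August 2024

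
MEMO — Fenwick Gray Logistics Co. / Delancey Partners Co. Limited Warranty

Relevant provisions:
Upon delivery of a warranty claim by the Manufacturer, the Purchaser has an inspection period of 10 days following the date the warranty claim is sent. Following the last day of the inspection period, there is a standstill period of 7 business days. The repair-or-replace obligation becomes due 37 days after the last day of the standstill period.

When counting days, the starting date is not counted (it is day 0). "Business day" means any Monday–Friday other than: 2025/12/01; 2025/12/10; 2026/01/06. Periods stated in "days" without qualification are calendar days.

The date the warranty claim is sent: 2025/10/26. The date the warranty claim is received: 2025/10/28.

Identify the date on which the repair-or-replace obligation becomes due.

Adding 10 calendar days to 2025/10/26 gives 2025/11/05, which is the last day of the inspection period.
From Wednesday, 2025/11/05, 7 business days (Nov 6, Nov 7, Nov 10, Nov 11, Nov 12, Nov 13, Nov 14, skipping weekends) brings us to Friday, 2025/11/14, which is the last day of the standstill period.
Adding 37 calendar days to 2025/11/14 gives 2025/12/21, which is the date on which the repair-or-replace obligation becomes due.

2025/12/21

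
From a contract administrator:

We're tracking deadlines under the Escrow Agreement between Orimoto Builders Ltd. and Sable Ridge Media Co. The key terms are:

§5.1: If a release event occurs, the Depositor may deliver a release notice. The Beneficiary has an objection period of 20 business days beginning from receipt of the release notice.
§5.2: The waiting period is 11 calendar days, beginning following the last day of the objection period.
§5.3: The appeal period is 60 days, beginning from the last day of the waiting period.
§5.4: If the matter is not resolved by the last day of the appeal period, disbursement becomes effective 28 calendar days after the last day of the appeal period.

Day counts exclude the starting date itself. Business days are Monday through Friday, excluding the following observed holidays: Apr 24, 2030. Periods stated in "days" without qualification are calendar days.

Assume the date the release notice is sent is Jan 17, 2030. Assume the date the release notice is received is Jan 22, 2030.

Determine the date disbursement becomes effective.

May 29, 2030

From Tuesday, Jan 22, 2030, 20 business days (Jan 23, Jan 24, Jan 25, Jan 28, …, Feb 15, Feb 18, Feb 19, skipping weekends) brings us to Tuesday, Feb 19, 2030, which is the last day of the objection period.
Adding 11 calendar days to Feb 19, 2030 gives Mar 2, 2030, which is the last day of the waiting period.
The last day of the appeal period: Mar 2, 2030 + 60 days = May 1, 2030.
The date disbursement becomes effective: 28 calendar days after May 1, 2030 is May 29, 2030.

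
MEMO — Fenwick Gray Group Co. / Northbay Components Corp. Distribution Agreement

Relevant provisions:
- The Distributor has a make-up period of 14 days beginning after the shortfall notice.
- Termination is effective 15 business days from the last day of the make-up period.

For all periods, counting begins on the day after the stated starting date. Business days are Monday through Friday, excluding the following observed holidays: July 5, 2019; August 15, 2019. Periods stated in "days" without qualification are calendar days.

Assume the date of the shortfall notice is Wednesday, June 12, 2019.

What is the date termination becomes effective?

July 18, 2019

The last day of the make-up period: June 12, 2019 + 14 days = June 26, 2019.
The date termination becomes effective: counting 15 business days from Wednesday, June 26, 2019 (Jun 27, Jun 28, Jul 1, Jul 2, …, Jul 16, Jul 17, Jul 18, skipping weekends and the listed holiday on Jul 5) reaches Thursday, July 18, 2019.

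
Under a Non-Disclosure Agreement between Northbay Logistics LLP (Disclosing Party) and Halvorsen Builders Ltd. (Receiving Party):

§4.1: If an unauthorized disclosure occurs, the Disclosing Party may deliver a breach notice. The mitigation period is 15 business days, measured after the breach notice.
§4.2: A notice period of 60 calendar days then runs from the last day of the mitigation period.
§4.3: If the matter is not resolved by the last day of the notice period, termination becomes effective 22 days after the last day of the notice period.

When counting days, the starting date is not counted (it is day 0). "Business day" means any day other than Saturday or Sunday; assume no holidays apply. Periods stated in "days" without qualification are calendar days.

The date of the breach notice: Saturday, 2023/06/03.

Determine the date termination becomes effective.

The last day of the mitigation period: 15 business days after Saturday, 2023/06/03, skipping weekends — Jun 5, Jun 6, Jun 7, Jun 8, …, Jun 21, Jun 22, Jun 23 — lands on Friday, 2023/06/23.
The last day of the notice period: 60 calendar days after 2023/06/23 is 2023/08/22.
Adding 22 calendar days to 2023/08/22 gives 2023/09/13, which is the date termination becomes effective.

2023/09/13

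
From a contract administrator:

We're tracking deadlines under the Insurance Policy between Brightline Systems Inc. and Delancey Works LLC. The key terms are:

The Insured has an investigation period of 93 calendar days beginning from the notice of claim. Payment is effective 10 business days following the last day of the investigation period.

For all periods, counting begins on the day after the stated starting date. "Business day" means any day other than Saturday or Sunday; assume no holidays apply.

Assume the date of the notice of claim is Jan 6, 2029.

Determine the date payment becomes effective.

The last day of the investigation period: Jan 6, 2029 + 93 days = Apr 9, 2029.
From Monday, Apr 9, 2029, 10 business days (Apr 10, Apr 11, Apr 12, Apr 13, Apr 16, Apr 17, Apr 18, Apr 19, Apr 20, Apr 23, skipping weekends) brings us to Monday, Apr 23, 2029, which is the date payment becomes effective.

Apr 23, 2029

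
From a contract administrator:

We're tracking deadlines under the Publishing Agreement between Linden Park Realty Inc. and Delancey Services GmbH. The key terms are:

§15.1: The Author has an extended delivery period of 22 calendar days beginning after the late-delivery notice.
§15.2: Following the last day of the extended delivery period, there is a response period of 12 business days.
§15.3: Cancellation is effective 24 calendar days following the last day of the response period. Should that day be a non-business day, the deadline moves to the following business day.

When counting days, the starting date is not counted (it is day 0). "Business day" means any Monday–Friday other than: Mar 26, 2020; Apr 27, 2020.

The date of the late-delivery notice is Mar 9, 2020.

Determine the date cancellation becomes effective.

May 11, 2020

The last day of the extended delivery period: 22 calendar days after Mar 9, 2020 is Mar 31, 2020.
The last day of the response period: 12 business days after Tuesday, Mar 31, 2020, skipping weekends — Apr 1, Apr 2, Apr 3, Apr 6, …, Apr 14, Apr 15, Apr 16 — lands on Thursday, Apr 16, 2020.
Adding 24 calendar days to Apr 16, 2020 gives May 10, 2020, which is the date cancellation becomes effective. That falls on a Sunday, so it rolls to the next business day, Monday, May 11, 2020.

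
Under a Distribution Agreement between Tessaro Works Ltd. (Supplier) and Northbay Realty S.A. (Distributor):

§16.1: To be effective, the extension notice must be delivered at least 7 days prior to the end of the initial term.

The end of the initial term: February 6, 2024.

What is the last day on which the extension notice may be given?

January 30, 2024

Counting back 7 calendar days from February 6, 2024 gives January 30, 2024.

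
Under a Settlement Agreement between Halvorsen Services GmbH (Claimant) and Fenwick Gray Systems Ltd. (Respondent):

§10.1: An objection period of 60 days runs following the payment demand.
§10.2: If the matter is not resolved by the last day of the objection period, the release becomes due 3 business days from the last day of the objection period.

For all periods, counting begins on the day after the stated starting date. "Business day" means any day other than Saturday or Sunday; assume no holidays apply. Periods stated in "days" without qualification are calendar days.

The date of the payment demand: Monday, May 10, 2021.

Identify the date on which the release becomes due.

The last day of the objection period: 60 calendar days after May 10, 2021 is Jul 9, 2021.
The date on which the release becomes due: 3 business days after Friday, Jul 9, 2021, skipping weekends — Jul 12, Jul 13, Jul 14 — lands on Wednesday, Jul 14, 2021.

Jul 14, 2021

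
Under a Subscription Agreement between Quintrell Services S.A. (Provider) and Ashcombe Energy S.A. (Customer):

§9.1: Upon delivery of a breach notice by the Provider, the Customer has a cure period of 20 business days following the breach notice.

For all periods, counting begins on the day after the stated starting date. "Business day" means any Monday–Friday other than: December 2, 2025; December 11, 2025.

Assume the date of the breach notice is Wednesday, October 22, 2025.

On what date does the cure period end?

November 19, 2025

The last day of the cure period: counting 20 business days from Wednesday, October 22, 2025 (Oct 23, Oct 24, Oct 27, Oct 28, …, Nov 17, Nov 18, Nov 19, skipping weekends) reaches Wednesday, November 19, 2025.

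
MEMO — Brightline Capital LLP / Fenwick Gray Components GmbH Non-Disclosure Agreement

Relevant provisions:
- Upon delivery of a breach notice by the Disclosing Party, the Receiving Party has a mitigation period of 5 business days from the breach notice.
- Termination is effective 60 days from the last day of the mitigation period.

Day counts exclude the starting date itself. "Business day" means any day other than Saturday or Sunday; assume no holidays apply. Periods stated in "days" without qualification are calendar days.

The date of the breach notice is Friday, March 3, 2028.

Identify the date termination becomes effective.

May 9, 2028

From Friday, March 3, 2028, 5 business days (Mar 6, Mar 7, Mar 8, Mar 9, Mar 10, skipping weekends) brings us to Friday, March 10, 2028, which is the last day of the mitigation period.
The date termination becomes effective: 60 calendar days after March 10, 2028 is May 9, 2028.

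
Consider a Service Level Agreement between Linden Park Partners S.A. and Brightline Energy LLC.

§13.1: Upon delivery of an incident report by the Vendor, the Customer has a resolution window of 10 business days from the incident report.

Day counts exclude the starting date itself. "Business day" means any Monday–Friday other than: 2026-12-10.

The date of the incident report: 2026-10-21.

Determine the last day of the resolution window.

2026-11-04

The last day of the resolution window: 10 business days after Wednesday, 2026-10-21, skipping weekends — Oct 22, Oct 23, Oct 26, Oct 27, Oct 28, Oct 29, Oct 30, Nov 2, Nov 3, Nov 4 — lands on Wednesday, 2026-11-04.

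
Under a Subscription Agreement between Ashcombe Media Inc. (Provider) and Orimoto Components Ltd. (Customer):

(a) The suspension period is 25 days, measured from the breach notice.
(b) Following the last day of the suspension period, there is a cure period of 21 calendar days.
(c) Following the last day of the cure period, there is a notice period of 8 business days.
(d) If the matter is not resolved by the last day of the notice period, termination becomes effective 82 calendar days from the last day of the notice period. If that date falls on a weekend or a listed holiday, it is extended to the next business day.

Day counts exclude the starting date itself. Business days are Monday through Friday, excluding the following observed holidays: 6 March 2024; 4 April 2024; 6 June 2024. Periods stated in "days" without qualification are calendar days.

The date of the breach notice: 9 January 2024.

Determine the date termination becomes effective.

28 May 2024

The last day of the suspension period: 9 January 2024 + 25 days = 3 February 2024.
The last day of the cure period: 3 February 2024 + 21 days = 24 February 2024.
From Saturday, 24 February 2024, 8 business days (Feb 26, Feb 27, Feb 28, Feb 29, Mar 1, Mar 4, Mar 5, Mar 7, skipping weekends and the listed holiday on Mar 6) brings us to Thursday, 7 March 2024, which is the last day of the notice period.
The date termination becomes effective: 82 calendar days after 7 March 2024 is 28 May 2024. 28 May 2024 is a Tuesday and is not a listed holiday, so no roll-forward applies.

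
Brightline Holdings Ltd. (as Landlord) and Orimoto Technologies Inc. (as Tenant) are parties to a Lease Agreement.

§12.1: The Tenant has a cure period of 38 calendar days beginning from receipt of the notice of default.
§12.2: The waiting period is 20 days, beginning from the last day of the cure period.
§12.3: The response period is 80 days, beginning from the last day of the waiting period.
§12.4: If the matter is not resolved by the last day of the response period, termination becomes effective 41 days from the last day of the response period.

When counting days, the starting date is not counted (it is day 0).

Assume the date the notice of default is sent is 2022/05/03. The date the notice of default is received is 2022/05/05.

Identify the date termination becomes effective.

2022/10/31

Adding 38 calendar days to 2022/05/05 gives 2022/06/12, which is the last day of the cure period.
Adding 20 calendar days to 2022/06/12 gives 2022/07/02, which is the last day of the waiting period.
The last day of the response period: 2022/07/02 + 80 days = 2022/09/20.
Adding 41 calendar days to 2022/09/20 gives 2022/10/31, which is the date termination becomes effective.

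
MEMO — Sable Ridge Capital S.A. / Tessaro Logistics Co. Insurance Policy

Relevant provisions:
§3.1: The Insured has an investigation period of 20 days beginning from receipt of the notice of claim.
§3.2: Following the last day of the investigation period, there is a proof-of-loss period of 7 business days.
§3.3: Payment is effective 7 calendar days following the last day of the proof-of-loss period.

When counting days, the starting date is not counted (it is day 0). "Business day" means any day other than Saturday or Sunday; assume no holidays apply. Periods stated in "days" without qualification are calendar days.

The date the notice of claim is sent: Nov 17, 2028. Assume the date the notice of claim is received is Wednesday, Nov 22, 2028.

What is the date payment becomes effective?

The last day of the investigation period: Nov 22, 2028 + 20 days = Dec 12, 2028.
The last day of the proof-of-loss period: counting 7 business days from Tuesday, Dec 12, 2028 (Dec 13, Dec 14, Dec 15, Dec 18, Dec 19, Dec 20, Dec 21, skipping weekends) reaches Thursday, Dec 21, 2028.
The date payment becomes effective: Dec 21, 2028 + 7 days = Dec 28, 2028.

Dec 28, 2028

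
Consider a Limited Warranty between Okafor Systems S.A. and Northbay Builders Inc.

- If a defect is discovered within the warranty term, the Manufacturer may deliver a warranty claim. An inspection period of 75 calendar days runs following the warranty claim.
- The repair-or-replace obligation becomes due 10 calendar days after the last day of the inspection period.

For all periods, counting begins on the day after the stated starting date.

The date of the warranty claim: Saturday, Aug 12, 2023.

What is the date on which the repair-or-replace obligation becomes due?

Nov 5, 2023

The last day of the inspection period: 75 calendar days after Aug 12, 2023 is Oct 26, 2023.
The date on which the repair-or-replace obligation becomes due: 10 calendar days after Oct 26, 2023 is Nov 5, 2023.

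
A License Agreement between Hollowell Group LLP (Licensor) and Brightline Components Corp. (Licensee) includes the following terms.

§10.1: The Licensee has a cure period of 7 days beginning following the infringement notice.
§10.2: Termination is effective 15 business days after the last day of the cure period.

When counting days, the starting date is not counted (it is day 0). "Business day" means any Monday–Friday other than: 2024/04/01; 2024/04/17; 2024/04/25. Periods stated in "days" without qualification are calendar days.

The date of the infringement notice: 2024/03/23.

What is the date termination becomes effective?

Adding 7 calendar days to 2024/03/23 gives 2024/03/30, which is the last day of the cure period.
The date termination becomes effective: counting 15 business days from Saturday, 2024/03/30 (Apr 2, Apr 3, Apr 4, Apr 5, …, Apr 19, Apr 22, Apr 23, skipping weekends and the listed holidays on Apr 1, Apr 17) reaches Tuesday, 2024/04/23.

2024/04/23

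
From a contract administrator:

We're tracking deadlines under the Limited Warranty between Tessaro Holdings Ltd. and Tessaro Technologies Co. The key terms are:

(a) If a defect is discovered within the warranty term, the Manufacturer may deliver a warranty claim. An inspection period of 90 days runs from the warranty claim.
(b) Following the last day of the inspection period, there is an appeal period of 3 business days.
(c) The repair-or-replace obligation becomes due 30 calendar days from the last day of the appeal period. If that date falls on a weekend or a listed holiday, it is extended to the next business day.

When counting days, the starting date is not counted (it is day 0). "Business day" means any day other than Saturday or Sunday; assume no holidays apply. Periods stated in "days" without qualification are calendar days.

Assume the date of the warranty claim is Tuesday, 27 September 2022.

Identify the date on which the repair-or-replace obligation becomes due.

30 January 2023

The last day of the inspection period: 90 calendar days after 27 September 2022 is 26 December 2022.
The last day of the appeal period: counting 3 business days from Monday, 26 December 2022 (Dec 27, Dec 28, Dec 29, skipping weekends) reaches Thursday, 29 December 2022.
The date on which the repair-or-replace obligation becomes due: 30 calendar days after 29 December 2022 is 28 January 2023. That falls on a Saturday, so it rolls to the next business day, Monday, 30 January 2023.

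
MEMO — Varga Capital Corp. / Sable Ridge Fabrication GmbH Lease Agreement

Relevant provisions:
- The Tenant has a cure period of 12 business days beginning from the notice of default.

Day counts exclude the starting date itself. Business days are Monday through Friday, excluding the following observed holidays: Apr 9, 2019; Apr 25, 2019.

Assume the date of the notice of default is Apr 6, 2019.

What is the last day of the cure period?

Apr 24, 2019

From Saturday, Apr 6, 2019, 12 business days (Apr 8, Apr 10, Apr 11, Apr 12, …, Apr 22, Apr 23, Apr 24, skipping weekends and the listed holiday on Apr 9) brings us to Wednesday, Apr 24, 2019, which is the last day of the cure period.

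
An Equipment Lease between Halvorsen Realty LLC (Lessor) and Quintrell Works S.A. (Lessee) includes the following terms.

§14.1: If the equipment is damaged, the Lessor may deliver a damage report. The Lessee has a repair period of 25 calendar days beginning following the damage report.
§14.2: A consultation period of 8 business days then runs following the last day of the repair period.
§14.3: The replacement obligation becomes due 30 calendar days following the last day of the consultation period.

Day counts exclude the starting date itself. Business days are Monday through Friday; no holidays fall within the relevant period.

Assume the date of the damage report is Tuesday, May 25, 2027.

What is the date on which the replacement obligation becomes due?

The last day of the repair period: 25 calendar days after May 25, 2027 is June 19, 2027.
From Saturday, June 19, 2027, 8 business days (Jun 21, Jun 22, Jun 23, Jun 24, Jun 25, Jun 28, Jun 29, Jun 30, skipping weekends) brings us to Wednesday, June 30, 2027, which is the last day of the consultation period.
The date on which the replacement obligation becomes due: June 30, 2027 + 30 days = July 30, 2027.

July 30, 2027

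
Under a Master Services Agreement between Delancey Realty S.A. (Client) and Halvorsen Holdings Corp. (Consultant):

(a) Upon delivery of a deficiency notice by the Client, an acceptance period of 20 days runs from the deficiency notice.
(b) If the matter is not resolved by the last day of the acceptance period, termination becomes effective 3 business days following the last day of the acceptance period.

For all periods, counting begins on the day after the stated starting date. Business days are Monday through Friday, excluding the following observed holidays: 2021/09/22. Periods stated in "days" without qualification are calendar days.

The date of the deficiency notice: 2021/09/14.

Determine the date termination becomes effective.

2021/10/07

Adding 20 calendar days to 2021/09/14 gives 2021/10/04, which is the last day of the acceptance period.
The date termination becomes effective: counting 3 business days from Monday, 2021/10/04 (Oct 5, Oct 6, Oct 7, skipping weekends) reaches Thursday, 2021/10/07.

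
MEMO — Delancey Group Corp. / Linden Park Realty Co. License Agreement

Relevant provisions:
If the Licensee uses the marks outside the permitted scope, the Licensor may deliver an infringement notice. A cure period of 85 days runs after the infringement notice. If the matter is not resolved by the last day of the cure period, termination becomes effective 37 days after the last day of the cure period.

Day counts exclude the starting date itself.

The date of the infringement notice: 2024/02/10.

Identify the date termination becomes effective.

2024/06/11

The last day of the cure period: 85 calendar days after 2024/02/10 is 2024/05/05.
Adding 37 calendar days to 2024/05/05 gives 2024/06/11, which is the date termination becomes effective.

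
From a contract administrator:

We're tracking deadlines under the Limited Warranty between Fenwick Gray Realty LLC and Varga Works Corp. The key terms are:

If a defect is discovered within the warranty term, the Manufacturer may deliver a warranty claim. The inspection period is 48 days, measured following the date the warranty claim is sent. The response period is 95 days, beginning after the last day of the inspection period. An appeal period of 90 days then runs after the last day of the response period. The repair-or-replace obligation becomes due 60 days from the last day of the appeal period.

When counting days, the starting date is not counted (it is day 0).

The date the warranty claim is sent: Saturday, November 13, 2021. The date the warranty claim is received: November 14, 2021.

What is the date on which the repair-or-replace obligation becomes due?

Adding 48 calendar days to November 13, 2021 gives December 31, 2021, which is the last day of the inspection period.
The last day of the response period: 95 calendar days after December 31, 2021 is April 5, 2022.
The last day of the appeal period: April 5, 2022 + 90 days = July 4, 2022.
The date on which the repair-or-replace obligation becomes due: July 4, 2022 + 60 days = September 2, 2022.

September 2, 2022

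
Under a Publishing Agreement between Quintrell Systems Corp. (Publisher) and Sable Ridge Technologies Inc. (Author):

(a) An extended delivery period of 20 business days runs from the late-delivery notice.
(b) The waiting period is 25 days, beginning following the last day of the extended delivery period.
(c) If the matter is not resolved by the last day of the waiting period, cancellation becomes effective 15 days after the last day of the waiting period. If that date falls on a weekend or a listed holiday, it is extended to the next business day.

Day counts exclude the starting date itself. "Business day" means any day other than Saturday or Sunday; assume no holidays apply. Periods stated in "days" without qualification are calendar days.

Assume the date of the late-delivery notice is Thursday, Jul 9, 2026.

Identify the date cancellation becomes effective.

The last day of the extended delivery period: counting 20 business days from Thursday, Jul 9, 2026 (Jul 10, Jul 13, Jul 14, Jul 15, …, Aug 4, Aug 5, Aug 6, skipping weekends) reaches Thursday, Aug 6, 2026.
The last day of the waiting period: 25 calendar days after Aug 6, 2026 is Aug 31, 2026.
The date cancellation becomes effective: Aug 31, 2026 + 15 days = Sep 15, 2026. Sep 15, 2026 is a Tuesday, so no roll-forward applies.

Sep 15, 2026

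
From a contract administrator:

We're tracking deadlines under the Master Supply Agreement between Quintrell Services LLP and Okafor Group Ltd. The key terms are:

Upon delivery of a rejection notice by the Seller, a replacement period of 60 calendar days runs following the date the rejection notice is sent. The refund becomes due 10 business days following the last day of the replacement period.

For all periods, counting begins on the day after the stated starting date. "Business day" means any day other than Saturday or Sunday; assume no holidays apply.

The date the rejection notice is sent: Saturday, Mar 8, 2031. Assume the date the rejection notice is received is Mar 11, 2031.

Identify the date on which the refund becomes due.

May 21, 2031

The last day of the replacement period: Mar 8, 2031 + 60 days = May 7, 2031.
From Wednesday, May 7, 2031, 10 business days (May 8, May 9, May 12, May 13, May 14, May 15, May 16, May 19, May 20, May 21, skipping weekends) brings us to Wednesday, May 21, 2031, which is the date on which the refund becomes due.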